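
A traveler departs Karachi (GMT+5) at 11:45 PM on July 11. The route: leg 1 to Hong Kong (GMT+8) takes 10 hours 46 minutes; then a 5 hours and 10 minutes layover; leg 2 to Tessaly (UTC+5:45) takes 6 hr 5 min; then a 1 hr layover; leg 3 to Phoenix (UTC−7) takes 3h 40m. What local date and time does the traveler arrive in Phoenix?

Convert departure to UTC: 11:45 PM − 5:00 = 6:45 PM UTC on Jul 11.
Add 10 hours and 46 minutes leg 1 → 5:31 AM UTC (Jul 12).
Add 5 hours 10 minutes layover in Hong Kong → 10:41 AM UTC.
Add 6 hours and 5 minutes leg 2 → 4:46 PM UTC.
Add 1 hour layover in Tessaly → 5:46 PM UTC.
Add 3 hours and 40 minutes leg 3 → 9:26 PM UTC.
Phoenix is UTC−7:00, so local arrival = 9:26 PM − 7:00 = 2:26 PM on Jul 12.

2:26 PM on July 12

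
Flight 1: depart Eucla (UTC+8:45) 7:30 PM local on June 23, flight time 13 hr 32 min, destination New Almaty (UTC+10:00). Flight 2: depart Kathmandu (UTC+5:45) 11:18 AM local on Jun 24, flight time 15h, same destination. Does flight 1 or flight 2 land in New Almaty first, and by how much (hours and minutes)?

the first, by 20 hours 16 minutes

Flight 1 in UTC: 7:30 PM − 8:45 = 10:45 AM on Jun 23.
+13 hours and 32 minutes → arrive 12:17 AM UTC on Jun 24.
Flight 2 in UTC: 11:18 AM − 5:45 = 5:33 AM on Jun 24.
+15 hours → arrive 8:33 PM UTC on Jun 24.
Flight 1 lands earlier by 20 hours 16 minutes.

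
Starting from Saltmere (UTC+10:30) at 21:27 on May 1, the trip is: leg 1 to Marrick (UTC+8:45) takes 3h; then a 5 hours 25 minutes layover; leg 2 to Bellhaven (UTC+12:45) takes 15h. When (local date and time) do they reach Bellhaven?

Convert departure to UTC: 21:27 − 10:30 = 10:57 UTC on May 1.
Add 3 hours leg 1 → 13:57 UTC.
Add 5 hours 25 minutes layover in Marrick → 19:22 UTC.
Add 15 hours leg 2 → 10:22 UTC (May 2).
Bellhaven is UTC+12:45, so local arrival = 10:22 + 12:45 = 23:07 on May 2.

23:07 on May 2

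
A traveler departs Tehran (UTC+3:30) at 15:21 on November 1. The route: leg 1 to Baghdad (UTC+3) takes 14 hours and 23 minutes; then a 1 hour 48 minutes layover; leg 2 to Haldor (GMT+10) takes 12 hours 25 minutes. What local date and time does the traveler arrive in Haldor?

02:27 on November 3

Convert departure to UTC: 15:21 − 3:30 = 11:51 UTC on Nov 1.
Add 14 hours 23 minutes leg 1 → 02:14 UTC (Nov 2).
Add 1 hour 48 minutes layover in Baghdad → 04:02 UTC.
Add 12 hours 25 minutes leg 2 → 16:27 UTC.
Haldor is UTC+10:00, so local arrival = 16:27 + 10:00 = 02:27 on Nov 3.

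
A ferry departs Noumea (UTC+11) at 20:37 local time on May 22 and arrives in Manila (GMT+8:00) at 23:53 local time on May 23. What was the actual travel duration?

30 hours 16 minutes

Departure in UTC: 20:37 − 11:00 = 09:37 on May 22.
Arrival in UTC: 23:53 − 8:00 = 15:53 on May 23.
Elapsed = 15:53 − 09:37 (+1 day) = 30 hours 16 minutes.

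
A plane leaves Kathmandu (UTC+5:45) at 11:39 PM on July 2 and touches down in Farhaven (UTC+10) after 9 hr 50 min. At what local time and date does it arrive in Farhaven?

1:44 PM on Jul 3

Farhaven is 4:15 ahead of Kathmandu.
After 9 hours 50 minutes it is 9:29 AM (Jul 3) in Kathmandu.
Shift by the zone difference: 9:29 AM + 4:15 = 1:44 PM on Jul 3 in Farhaven.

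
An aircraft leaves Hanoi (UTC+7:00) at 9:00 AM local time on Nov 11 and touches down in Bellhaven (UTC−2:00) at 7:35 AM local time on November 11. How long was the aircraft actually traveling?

7 hours 35 minutes

Departure in UTC: 9:00 AM − 7:00 = 2:00 AM on Nov 11.
Arrival in UTC: 7:35 AM + 2:00 = 9:35 AM on Nov 11.
Elapsed = 9:35 AM − 2:00 AM = 7 hours 35 minutes.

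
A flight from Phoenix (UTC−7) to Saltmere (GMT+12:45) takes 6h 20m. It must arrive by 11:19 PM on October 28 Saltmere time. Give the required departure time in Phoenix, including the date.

9:14 PM on Oct 27

Target arrival in UTC: 11:19 PM − 12:45 = 10:34 AM on Oct 28.
Subtract 6 hours 20 minutes → departure 4:14 AM UTC on Oct 28.
Phoenix is UTC−7:00: 4:14 AM − 7:00 = 9:14 PM on Oct 27.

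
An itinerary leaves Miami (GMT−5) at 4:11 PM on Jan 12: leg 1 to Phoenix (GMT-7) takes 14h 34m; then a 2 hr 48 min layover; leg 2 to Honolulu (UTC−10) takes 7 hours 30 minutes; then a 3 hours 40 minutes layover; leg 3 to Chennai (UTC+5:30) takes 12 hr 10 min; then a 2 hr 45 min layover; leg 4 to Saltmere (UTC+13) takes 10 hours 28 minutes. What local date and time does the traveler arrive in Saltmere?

Convert departure to UTC: 4:11 PM + 5:00 = 9:11 PM UTC on Jan 12.
Add 14 hours and 34 minutes leg 1 → 11:45 AM UTC (Jan 13).
Add 2 hours and 48 minutes layover in Phoenix → 2:33 PM UTC.
Add 7 hours and 30 minutes leg 2 → 10:03 PM UTC.
Add 3 hours 40 minutes layover in Honolulu → 1:43 AM UTC (Jan 14).
Add 12 hours and 10 minutes leg 3 → 1:53 PM UTC.
Add 2 hours and 45 minutes layover in Chennai → 4:38 PM UTC.
Add 10 hours 28 minutes leg 4 → 3:06 AM UTC (Jan 15).
Saltmere is UTC+13:00, so local arrival = 3:06 AM + 13:00 = 4:06 PM on Jan 15.

4:06 PM on January 15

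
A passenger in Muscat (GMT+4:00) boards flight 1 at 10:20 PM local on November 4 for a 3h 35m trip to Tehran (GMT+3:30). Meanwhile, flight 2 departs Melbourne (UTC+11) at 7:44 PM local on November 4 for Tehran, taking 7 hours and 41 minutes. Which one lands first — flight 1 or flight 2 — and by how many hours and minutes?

Flight 1 in UTC: 10:20 PM − 4:00 = 6:20 PM on Nov 4.
+3 hours and 35 minutes → arrive 9:55 PM UTC on Nov 4.
Flight 2 in UTC: 7:44 PM − 11:00 = 8:44 AM on Nov 4.
+7 hours 41 minutes → arrive 4:25 PM UTC on Nov 4.
Flight 2 lands earlier by 5 hours 30 minutes.

the second, by 5 hours 30 minutes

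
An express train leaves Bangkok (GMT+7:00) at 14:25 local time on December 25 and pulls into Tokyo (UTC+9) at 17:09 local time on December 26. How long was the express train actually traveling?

24 hours 44 minutes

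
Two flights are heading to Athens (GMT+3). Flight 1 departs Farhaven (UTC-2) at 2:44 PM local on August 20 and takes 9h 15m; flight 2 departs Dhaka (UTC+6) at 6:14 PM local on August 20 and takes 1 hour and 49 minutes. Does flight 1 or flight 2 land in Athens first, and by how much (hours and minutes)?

the second, by 11 hours 56 minutes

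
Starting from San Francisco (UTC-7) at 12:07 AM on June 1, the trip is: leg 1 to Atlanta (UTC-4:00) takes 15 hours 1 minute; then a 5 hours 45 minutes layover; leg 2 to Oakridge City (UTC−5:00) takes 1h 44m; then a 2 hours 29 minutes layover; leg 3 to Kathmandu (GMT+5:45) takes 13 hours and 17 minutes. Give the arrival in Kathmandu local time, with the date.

3:08 AM on June 3

Convert departure to UTC: 12:07 AM + 7:00 = 7:07 AM UTC on Jun 1.
Add 15 hours 1 minute leg 1 → 10:08 PM UTC.
Add 5 hours and 45 minutes layover in Atlanta → 3:53 AM UTC (Jun 2).
Add 1 hour 44 minutes leg 2 → 5:37 AM UTC.
Add 2 hours and 29 minutes layover in Oakridge City → 8:06 AM UTC.
Add 13 hours 17 minutes leg 3 → 9:23 PM UTC.
Kathmandu is UTC+5:45, so local arrival = 9:23 PM + 5:45 = 3:08 AM on Jun 3.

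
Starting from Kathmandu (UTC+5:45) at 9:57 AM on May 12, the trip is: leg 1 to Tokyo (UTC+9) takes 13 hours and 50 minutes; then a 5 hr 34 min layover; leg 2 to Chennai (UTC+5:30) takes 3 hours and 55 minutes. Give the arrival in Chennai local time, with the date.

9:01 AM on May 13

Convert departure to UTC: 9:57 AM − 5:45 = 4:12 AM UTC on May 12.
Add 13 hours 50 minutes leg 1 → 6:02 PM UTC.
Add 5 hours and 34 minutes layover in Tokyo → 11:36 PM UTC.
Add 3 hours and 55 minutes leg 2 → 3:31 AM UTC (May 13).
Chennai is UTC+5:30, so local arrival = 3:31 AM + 5:30 = 9:01 AM on May 13.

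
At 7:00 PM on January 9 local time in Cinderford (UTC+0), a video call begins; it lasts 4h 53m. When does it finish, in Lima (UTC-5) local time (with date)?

6:53 PM on Jan 9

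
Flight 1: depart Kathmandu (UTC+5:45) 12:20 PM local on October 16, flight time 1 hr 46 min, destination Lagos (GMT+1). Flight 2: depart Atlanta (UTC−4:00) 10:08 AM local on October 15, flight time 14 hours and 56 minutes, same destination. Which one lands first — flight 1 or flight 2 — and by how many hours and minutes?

the second, by 3 hours 17 minutes

Flight 1 in UTC: 12:20 PM − 5:45 = 6:35 AM on Oct 16.
+1 hour and 46 minutes → arrive 8:21 AM UTC on Oct 16.
Flight 2 in UTC: 10:08 AM + 4:00 = 2:08 PM on Oct 15.
+14 hours 56 minutes → arrive 5:04 AM UTC on Oct 16.
Flight 2 lands earlier by 3 hours 17 minutes.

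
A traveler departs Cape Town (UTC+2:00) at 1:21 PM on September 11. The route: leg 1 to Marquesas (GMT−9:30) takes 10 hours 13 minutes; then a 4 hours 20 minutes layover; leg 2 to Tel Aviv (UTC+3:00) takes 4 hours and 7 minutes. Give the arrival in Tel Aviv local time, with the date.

Convert departure to UTC: 1:21 PM − 2:00 = 11:21 AM UTC on Sep 11.
Add 10 hours and 13 minutes leg 1 → 9:34 PM UTC.
Add 4 hours 20 minutes layover in Marquesas → 1:54 AM UTC (Sep 12).
Add 4 hours 7 minutes leg 2 → 6:01 AM UTC.
Tel Aviv is UTC+3:00, so local arrival = 6:01 AM + 3:00 = 9:01 AM on Sep 12.

9:01 AM on September 12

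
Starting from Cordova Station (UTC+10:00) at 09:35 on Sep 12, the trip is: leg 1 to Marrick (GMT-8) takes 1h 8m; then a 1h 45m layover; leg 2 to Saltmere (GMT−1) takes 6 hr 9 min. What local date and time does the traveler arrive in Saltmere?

07:37 on Sep 12

Convert departure to UTC: 09:35 − 10:00 = 23:35 UTC on Sep 11.
Add 1 hour and 8 minutes leg 1 → 00:43 UTC (Sep 12).
Add 1 hour and 45 minutes layover in Marrick → 02:28 UTC.
Add 6 hours and 9 minutes leg 2 → 08:37 UTC.
Saltmere is UTC−1:00, so local arrival = 08:37 − 1:00 = 07:37 on Sep 12.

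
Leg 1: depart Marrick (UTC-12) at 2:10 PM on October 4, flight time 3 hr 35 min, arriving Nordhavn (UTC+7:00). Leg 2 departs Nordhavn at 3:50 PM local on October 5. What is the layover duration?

3 hours 5 minutes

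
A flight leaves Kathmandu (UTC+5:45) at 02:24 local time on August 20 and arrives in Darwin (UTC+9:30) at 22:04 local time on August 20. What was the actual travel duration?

Departure in UTC: 02:24 − 5:45 = 20:39 on Aug 19.
Arrival in UTC: 22:04 − 9:30 = 12:34 on Aug 20.
Elapsed = 12:34 − 20:39 (+1 day) = 15 hours 55 minutes.

15 hours 55 minutes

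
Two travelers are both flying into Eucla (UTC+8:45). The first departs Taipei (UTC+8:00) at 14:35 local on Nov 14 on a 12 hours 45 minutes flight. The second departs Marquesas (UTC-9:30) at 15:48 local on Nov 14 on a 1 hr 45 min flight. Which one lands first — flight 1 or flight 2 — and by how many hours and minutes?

Flight 1 in UTC: 14:35 − 8:00 = 06:35 on Nov 14.
+12 hours and 45 minutes → arrive 19:20 UTC on Nov 14.
Flight 2 in UTC: 15:48 + 9:30 = 01:18 on Nov 15.
+1 hour and 45 minutes → arrive 03:03 UTC on Nov 15.
Flight 1 lands earlier by 7 hours 43 minutes.

the first, by 7 hours 43 minutes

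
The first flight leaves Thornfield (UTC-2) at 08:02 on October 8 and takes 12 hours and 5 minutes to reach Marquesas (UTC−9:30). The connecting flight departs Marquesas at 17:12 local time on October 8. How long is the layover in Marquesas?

Convert departure to UTC: 08:02 + 2:00 = 10:02 UTC on Oct 8.
Add 12 hours 5 minutes flight time → 22:07 UTC.
Marquesas is UTC−9:30, so local arrival = 22:07 − 9:30 = 12:37 on Oct 8.
Layover = 17:12 − 12:37 = 4 hours 35 minutes.

4 hours 35 minutes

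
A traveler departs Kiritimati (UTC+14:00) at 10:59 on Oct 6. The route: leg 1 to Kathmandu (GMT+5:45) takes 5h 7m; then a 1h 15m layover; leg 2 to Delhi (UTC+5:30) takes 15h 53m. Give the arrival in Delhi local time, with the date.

00:44 on Oct 7

Convert departure to UTC: 10:59 − 14:00 = 20:59 UTC on Oct 5.
Add 5 hours and 7 minutes leg 1 → 02:06 UTC (Oct 6).
Add 1 hour 15 minutes layover in Kathmandu → 03:21 UTC.
Add 15 hours 53 minutes leg 2 → 19:14 UTC.
Delhi is UTC+5:30, so local arrival = 19:14 + 5:30 = 00:44 on Oct 7.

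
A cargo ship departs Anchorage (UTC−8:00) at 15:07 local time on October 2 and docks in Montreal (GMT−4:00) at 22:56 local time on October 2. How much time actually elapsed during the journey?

3 hours 49 minutes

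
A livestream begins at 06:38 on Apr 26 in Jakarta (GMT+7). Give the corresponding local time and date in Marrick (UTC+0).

23:38 on April 25

Marrick is 7:00 behind Jakarta.
Shift by the zone difference: 06:38 − 7:00 = 23:38 on Apr 25 in Marrick.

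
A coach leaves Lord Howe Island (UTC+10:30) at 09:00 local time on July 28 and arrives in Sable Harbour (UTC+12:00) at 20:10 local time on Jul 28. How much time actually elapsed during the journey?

Departure in UTC: 09:00 − 10:30 = 22:30 on Jul 27.
Arrival in UTC: 20:10 − 12:00 = 08:10 on Jul 28.
Elapsed = 08:10 − 22:30 (+1 day) = 9 hours 40 minutes.

9 hours 40 minutes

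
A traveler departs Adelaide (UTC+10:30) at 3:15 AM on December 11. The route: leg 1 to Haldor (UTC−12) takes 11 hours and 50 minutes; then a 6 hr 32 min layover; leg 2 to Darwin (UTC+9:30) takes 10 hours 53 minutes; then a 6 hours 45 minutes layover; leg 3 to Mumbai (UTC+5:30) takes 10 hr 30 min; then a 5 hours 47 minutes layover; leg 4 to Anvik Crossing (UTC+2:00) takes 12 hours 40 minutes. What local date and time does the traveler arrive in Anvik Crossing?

11:42 AM on December 13

Convert departure to UTC: 3:15 AM − 10:30 = 4:45 PM UTC on Dec 10.
Add 11 hours and 50 minutes leg 1 → 4:35 AM UTC (Dec 11).
Add 6 hours and 32 minutes layover in Haldor → 11:07 AM UTC.
Add 10 hours and 53 minutes leg 2 → 10:00 PM UTC.
Add 6 hours and 45 minutes layover in Darwin → 4:45 AM UTC (Dec 12).
Add 10 hours and 30 minutes leg 3 → 3:15 PM UTC.
Add 5 hours and 47 minutes layover in Mumbai → 9:02 PM UTC.
Add 12 hours 40 minutes leg 4 → 9:42 AM UTC (Dec 13).
Anvik Crossing is UTC+2:00, so local arrival = 9:42 AM + 2:00 = 11:42 AM on Dec 13.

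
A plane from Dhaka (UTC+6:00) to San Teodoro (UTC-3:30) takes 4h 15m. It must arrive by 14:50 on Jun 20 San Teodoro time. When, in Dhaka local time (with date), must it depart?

20:05 on Jun 20

Target arrival in UTC: 14:50 + 3:30 = 18:20 on Jun 20.
Subtract 4 hours and 15 minutes → departure 14:05 UTC on Jun 20.
Dhaka is UTC+6:00: 14:05 + 6:00 = 20:05 on Jun 20.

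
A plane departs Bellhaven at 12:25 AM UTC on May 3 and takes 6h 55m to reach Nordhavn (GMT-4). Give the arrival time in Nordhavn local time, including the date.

3:20 AM on May 3

Departure is given in UTC: 12:25 AM on May 3.
Add 6 hours and 55 minutes → 7:20 AM UTC.
Nordhavn is UTC−4:00: 7:20 AM − 4:00 = 3:20 AM on May 3.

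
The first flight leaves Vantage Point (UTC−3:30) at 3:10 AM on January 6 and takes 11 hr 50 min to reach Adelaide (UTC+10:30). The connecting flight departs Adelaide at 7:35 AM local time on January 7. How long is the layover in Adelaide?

Convert departure to UTC: 3:10 AM + 3:30 = 6:40 AM UTC on Jan 6.
Add 11 hours and 50 minutes flight time → 6:30 PM UTC.
Adelaide is UTC+10:30, so local arrival = 6:30 PM + 10:30 = 5:00 AM on Jan 7.
Layover = 7:35 AM − 5:00 AM = 2 hours 35 minutes.

2 hours 35 minutes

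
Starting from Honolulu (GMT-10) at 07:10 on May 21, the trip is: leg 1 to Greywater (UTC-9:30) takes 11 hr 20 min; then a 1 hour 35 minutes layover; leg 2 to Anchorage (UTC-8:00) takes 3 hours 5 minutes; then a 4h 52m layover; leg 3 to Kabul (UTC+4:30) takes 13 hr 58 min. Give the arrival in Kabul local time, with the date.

08:30 on May 23

Convert departure to UTC: 07:10 + 10:00 = 17:10 UTC on May 21.
Add 11 hours 20 minutes leg 1 → 04:30 UTC (May 22).
Add 1 hour and 35 minutes layover in Greywater → 06:05 UTC.
Add 3 hours 5 minutes leg 2 → 09:10 UTC.
Add 4 hours 52 minutes layover in Anchorage → 14:02 UTC.
Add 13 hours 58 minutes leg 3 → 04:00 UTC (May 23).
Kabul is UTC+4:30, so local arrival = 04:00 + 4:30 = 08:30 on May 23.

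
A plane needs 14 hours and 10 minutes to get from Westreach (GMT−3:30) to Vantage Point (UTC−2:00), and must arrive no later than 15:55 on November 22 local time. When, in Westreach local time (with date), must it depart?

Target arrival in UTC: 15:55 + 2:00 = 17:55 on Nov 22.
Subtract 14 hours 10 minutes → departure 03:45 UTC on Nov 22.
Westreach is UTC−3:30: 03:45 − 3:30 = 00:15 on Nov 22.

00:15 on November 22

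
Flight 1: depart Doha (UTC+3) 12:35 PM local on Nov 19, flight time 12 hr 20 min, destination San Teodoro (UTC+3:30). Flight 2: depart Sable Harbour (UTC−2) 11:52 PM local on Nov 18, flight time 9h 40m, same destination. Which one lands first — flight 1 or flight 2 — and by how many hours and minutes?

the second, by 10 hours 23 minutes

Flight 1 in UTC: 12:35 PM − 3:00 = 9:35 AM on Nov 19.
+12 hours and 20 minutes → arrive 9:55 PM UTC on Nov 19.
Flight 2 in UTC: 11:52 PM + 2:00 = 1:52 AM on Nov 19.
+9 hours 40 minutes → arrive 11:32 AM UTC on Nov 19.
Flight 2 lands earlier by 10 hours 23 minutes.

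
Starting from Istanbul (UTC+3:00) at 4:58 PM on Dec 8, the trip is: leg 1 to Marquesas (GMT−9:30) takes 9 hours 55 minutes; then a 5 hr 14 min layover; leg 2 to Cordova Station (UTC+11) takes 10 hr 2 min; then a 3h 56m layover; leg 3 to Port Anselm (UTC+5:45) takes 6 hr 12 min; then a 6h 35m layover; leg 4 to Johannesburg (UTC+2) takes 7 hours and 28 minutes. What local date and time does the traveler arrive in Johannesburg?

5:20 PM on Dec 10

Convert departure to UTC: 4:58 PM − 3:00 = 1:58 PM UTC on Dec 8.
Add 9 hours and 55 minutes leg 1 → 11:53 PM UTC.
Add 5 hours and 14 minutes layover in Marquesas → 5:07 AM UTC (Dec 9).
Add 10 hours 2 minutes leg 2 → 3:09 PM UTC.
Add 3 hours and 56 minutes layover in Cordova Station → 7:05 PM UTC.
Add 6 hours and 12 minutes leg 3 → 1:17 AM UTC (Dec 10).
Add 6 hours and 35 minutes layover in Port Anselm → 7:52 AM UTC.
Add 7 hours 28 minutes leg 4 → 3:20 PM UTC.
Johannesburg is UTC+2:00, so local arrival = 3:20 PM + 2:00 = 5:20 PM on Dec 10.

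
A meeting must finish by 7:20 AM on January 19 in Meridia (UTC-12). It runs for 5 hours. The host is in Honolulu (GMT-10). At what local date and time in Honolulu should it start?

Target end time in UTC: 7:20 AM + 12:00 = 7:20 PM on Jan 19.
Subtract 5 hours → start 2:20 PM UTC on Jan 19.
Honolulu is UTC−10:00: 2:20 PM − 10:00 = 4:20 AM on Jan 19.

4:20 AM on Jan 19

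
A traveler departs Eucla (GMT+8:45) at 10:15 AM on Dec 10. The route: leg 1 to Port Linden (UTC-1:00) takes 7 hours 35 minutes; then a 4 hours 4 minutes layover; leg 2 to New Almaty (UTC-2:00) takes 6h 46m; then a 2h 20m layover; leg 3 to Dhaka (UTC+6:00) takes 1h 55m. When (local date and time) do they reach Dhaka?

Convert departure to UTC: 10:15 AM − 8:45 = 1:30 AM UTC on Dec 10.
Add 7 hours and 35 minutes leg 1 → 9:05 AM UTC.
Add 4 hours and 4 minutes layover in Port Linden → 1:09 PM UTC.
Add 6 hours 46 minutes leg 2 → 7:55 PM UTC.
Add 2 hours and 20 minutes layover in New Almaty → 10:15 PM UTC.
Add 1 hour and 55 minutes leg 3 → 12:10 AM UTC (Dec 11).
Dhaka is UTC+6:00, so local arrival = 12:10 AM + 6:00 = 6:10 AM on Dec 11.

6:10 AM on Dec 11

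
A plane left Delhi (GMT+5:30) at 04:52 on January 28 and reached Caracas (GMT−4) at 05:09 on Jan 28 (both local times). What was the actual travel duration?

9 hours 47 minutes

Caracas is 9:30 behind Delhi.
Clock-face elapsed time (ignoring zones) is 17 minutes.
Actual elapsed = 17 minutes + 9:30 = 9 hours 47 minutes.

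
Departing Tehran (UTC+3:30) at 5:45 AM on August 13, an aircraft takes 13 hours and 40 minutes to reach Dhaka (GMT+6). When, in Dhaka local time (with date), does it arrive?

9:55 PM on August 13

Convert departure to UTC: 5:45 AM − 3:30 = 2:15 AM UTC on Aug 13.
Add 13 hours and 40 minutes travel time → 3:55 PM UTC.
Dhaka is UTC+6:00, so local arrival = 3:55 PM + 6:00 = 9:55 PM on Aug 13.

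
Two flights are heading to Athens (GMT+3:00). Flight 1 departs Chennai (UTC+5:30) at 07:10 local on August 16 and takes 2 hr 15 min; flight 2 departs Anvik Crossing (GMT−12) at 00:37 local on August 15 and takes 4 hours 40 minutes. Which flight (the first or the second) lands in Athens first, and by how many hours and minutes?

the second, by 10 hours 38 minutes

Flight 1 in UTC: 07:10 − 5:30 = 01:40 on Aug 16.
+2 hours and 15 minutes → arrive 03:55 UTC on Aug 16.
Flight 2 in UTC: 00:37 + 12:00 = 12:37 on Aug 15.
+4 hours and 40 minutes → arrive 17:17 UTC on Aug 15.
Flight 2 lands earlier by 10 hours 38 minutes.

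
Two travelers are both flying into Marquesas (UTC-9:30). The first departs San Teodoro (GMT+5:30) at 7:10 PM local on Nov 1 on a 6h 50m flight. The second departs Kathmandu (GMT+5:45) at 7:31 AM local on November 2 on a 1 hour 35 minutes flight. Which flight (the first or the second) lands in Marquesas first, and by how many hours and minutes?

Flight 1 in UTC: 7:10 PM − 5:30 = 1:40 PM on Nov 1.
+6 hours and 50 minutes → arrive 8:30 PM UTC on Nov 1.
Flight 2 in UTC: 7:31 AM − 5:45 = 1:46 AM on Nov 2.
+1 hour 35 minutes → arrive 3:21 AM UTC on Nov 2.
Flight 1 lands earlier by 6 hours 51 minutes.

the first, by 6 hours 51 minutes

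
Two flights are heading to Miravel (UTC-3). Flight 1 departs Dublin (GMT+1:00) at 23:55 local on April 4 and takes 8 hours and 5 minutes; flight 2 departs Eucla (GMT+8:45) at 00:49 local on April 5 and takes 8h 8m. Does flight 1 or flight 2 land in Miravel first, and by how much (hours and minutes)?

the second, by 6 hours 48 minutes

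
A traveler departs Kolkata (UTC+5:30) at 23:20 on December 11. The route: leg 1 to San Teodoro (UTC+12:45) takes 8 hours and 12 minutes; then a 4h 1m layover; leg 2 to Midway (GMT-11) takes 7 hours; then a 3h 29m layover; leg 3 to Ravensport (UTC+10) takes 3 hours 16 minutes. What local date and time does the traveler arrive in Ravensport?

05:48 on December 13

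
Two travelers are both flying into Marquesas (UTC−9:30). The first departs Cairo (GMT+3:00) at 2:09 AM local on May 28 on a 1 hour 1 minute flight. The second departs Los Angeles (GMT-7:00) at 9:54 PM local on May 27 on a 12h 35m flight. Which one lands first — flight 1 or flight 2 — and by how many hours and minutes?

Flight 1 in UTC: 2:09 AM − 3:00 = 11:09 PM on May 27.
+1 hour 1 minute → arrive 12:10 AM UTC on May 28.
Flight 2 in UTC: 9:54 PM + 7:00 = 4:54 AM on May 28.
+12 hours 35 minutes → arrive 5:29 PM UTC on May 28.
Flight 1 lands earlier by 17 hours 19 minutes.

the first, by 17 hours 19 minutes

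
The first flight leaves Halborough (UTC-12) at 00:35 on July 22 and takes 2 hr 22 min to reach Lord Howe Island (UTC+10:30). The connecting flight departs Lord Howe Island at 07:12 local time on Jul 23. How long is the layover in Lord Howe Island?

5 hours 45 minutes

Convert departure to UTC: 00:35 + 12:00 = 12:35 UTC on Jul 22.
Add 2 hours and 22 minutes flight time → 14:57 UTC.
Lord Howe Island is UTC+10:30, so local arrival = 14:57 + 10:30 = 01:27 on Jul 23.
Layover = 07:12 − 01:27 = 5 hours 45 minutes.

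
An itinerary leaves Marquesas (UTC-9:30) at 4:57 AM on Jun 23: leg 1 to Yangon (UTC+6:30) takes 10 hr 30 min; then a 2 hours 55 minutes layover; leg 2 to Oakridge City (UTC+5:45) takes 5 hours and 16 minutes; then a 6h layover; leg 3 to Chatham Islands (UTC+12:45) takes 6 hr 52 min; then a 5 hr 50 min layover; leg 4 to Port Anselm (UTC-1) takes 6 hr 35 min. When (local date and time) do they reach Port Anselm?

Convert departure to UTC: 4:57 AM + 9:30 = 2:27 PM UTC on Jun 23.
Add 10 hours and 30 minutes leg 1 → 12:57 AM UTC (Jun 24).
Add 2 hours 55 minutes layover in Yangon → 3:52 AM UTC.
Add 5 hours and 16 minutes leg 2 → 9:08 AM UTC.
Add 6 hours layover in Oakridge City → 3:08 PM UTC.
Add 6 hours 52 minutes leg 3 → 10:00 PM UTC.
Add 5 hours and 50 minutes layover in Chatham Islands → 3:50 AM UTC (Jun 25).
Add 6 hours and 35 minutes leg 4 → 10:25 AM UTC.
Port Anselm is UTC−1:00, so local arrival = 10:25 AM − 1:00 = 9:25 AM on Jun 25.

9:25 AM on Jun 25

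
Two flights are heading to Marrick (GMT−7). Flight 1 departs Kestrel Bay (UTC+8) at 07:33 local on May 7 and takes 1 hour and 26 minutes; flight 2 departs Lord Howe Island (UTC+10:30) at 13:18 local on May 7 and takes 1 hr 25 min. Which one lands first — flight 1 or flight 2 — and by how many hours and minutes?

Flight 1 in UTC: 07:33 − 8:00 = 23:33 on May 6.
+1 hour 26 minutes → arrive 00:59 UTC on May 7.
Flight 2 in UTC: 13:18 − 10:30 = 02:48 on May 7.
+1 hour and 25 minutes → arrive 04:13 UTC on May 7.
Flight 1 lands earlier by 3 hours 14 minutes.

the first, by 3 hours 14 minutes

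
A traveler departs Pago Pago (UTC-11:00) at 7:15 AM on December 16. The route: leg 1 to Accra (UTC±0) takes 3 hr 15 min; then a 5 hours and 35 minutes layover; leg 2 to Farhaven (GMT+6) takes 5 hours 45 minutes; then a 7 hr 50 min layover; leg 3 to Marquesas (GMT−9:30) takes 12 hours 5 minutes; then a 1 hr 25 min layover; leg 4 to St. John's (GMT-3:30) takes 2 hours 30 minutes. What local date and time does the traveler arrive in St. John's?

5:10 AM on Dec 18

Convert departure to UTC: 7:15 AM + 11:00 = 6:15 PM UTC on Dec 16.
Add 3 hours 15 minutes leg 1 → 9:30 PM UTC.
Add 5 hours and 35 minutes layover in Accra → 3:05 AM UTC (Dec 17).
Add 5 hours 45 minutes leg 2 → 8:50 AM UTC.
Add 7 hours 50 minutes layover in Farhaven → 4:40 PM UTC.
Add 12 hours and 5 minutes leg 3 → 4:45 AM UTC (Dec 18).
Add 1 hour and 25 minutes layover in Marquesas → 6:10 AM UTC.
Add 2 hours 30 minutes leg 4 → 8:40 AM UTC.
St. John's is UTC−3:30, so local arrival = 8:40 AM − 3:30 = 5:10 AM on Dec 18.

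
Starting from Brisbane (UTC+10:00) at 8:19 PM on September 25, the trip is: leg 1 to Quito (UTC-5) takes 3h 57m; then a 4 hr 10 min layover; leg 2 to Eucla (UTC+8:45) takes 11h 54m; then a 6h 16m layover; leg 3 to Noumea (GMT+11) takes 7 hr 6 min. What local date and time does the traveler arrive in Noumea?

6:42 AM on Sep 27

Convert departure to UTC: 8:19 PM − 10:00 = 10:19 AM UTC on Sep 25.
Add 3 hours and 57 minutes leg 1 → 2:16 PM UTC.
Add 4 hours and 10 minutes layover in Quito → 6:26 PM UTC.
Add 11 hours and 54 minutes leg 2 → 6:20 AM UTC (Sep 26).
Add 6 hours 16 minutes layover in Eucla → 12:36 PM UTC.
Add 7 hours and 6 minutes leg 3 → 7:42 PM UTC.
Noumea is UTC+11:00, so local arrival = 7:42 PM + 11:00 = 6:42 AM on Sep 27.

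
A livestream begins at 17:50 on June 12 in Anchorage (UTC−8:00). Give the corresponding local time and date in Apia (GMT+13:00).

14:50 on June 13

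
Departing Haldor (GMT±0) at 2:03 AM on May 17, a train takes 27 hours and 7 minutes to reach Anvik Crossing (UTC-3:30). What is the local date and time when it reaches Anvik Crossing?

Anvik Crossing is 3:30 behind Haldor.
After 27 hours 7 minutes it is 5:10 AM (May 18) in Haldor.
Shift by the zone difference: 5:10 AM − 3:30 = 1:40 AM on May 18 in Anvik Crossing.

1:40 AM on May 18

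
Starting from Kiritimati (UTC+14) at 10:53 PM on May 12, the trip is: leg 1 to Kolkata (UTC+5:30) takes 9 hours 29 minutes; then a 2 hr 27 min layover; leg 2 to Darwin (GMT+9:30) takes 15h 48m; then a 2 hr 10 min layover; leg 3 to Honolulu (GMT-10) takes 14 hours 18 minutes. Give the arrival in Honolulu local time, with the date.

7:05 PM on May 13

Convert departure to UTC: 10:53 PM − 14:00 = 8:53 AM UTC on May 12.
Add 9 hours 29 minutes leg 1 → 6:22 PM UTC.
Add 2 hours 27 minutes layover in Kolkata → 8:49 PM UTC.
Add 15 hours and 48 minutes leg 2 → 12:37 PM UTC (May 13).
Add 2 hours 10 minutes layover in Darwin → 2:47 PM UTC.
Add 14 hours and 18 minutes leg 3 → 5:05 AM UTC (May 14).
Honolulu is UTC−10:00, so local arrival = 5:05 AM − 10:00 = 7:05 PM on May 13.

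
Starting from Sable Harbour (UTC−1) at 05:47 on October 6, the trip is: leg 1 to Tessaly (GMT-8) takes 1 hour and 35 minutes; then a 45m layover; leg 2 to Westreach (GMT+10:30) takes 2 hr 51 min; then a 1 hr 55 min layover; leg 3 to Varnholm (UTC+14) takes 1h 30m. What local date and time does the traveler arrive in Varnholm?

05:23 on October 7

Convert departure to UTC: 05:47 + 1:00 = 06:47 UTC on Oct 6.
Add 1 hour 35 minutes leg 1 → 08:22 UTC.
Add 45 minutes layover in Tessaly → 09:07 UTC.
Add 2 hours 51 minutes leg 2 → 11:58 UTC.
Add 1 hour 55 minutes layover in Westreach → 13:53 UTC.
Add 1 hour 30 minutes leg 3 → 15:23 UTC.
Varnholm is UTC+14:00, so local arrival = 15:23 + 14:00 = 05:23 on Oct 7.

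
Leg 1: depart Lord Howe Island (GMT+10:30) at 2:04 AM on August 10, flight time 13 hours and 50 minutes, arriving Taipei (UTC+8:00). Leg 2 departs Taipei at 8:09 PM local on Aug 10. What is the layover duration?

6 hours 45 minutes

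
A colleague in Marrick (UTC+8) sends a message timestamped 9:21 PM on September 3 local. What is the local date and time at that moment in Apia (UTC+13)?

2:21 AM on Sep 4

In UTC: 9:21 PM − 8:00 = 1:21 PM on Sep 3.
Apia is UTC+13:00: 1:21 PM + 13:00 = 2:21 AM on Sep 4.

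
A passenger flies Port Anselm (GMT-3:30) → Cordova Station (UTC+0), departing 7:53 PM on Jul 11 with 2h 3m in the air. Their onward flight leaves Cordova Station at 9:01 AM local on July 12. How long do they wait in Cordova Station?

Convert departure to UTC: 7:53 PM + 3:30 = 11:23 PM UTC on Jul 11.
Add 2 hours and 3 minutes flight time → 1:26 AM UTC (Jul 12).
Cordova Station is UTC+0, so local arrival is the same: 1:26 AM on Jul 12.
Layover = 9:01 AM − 1:26 AM = 7 hours 35 minutes.

7 hours 35 minutes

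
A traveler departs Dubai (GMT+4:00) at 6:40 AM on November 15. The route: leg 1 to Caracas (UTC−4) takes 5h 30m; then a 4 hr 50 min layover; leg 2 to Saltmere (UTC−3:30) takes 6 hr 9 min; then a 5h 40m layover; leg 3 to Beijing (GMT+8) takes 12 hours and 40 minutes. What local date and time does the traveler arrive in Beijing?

9:29 PM on November 16

Convert departure to UTC: 6:40 AM − 4:00 = 2:40 AM UTC on Nov 15.
Add 5 hours and 30 minutes leg 1 → 8:10 AM UTC.
Add 4 hours 50 minutes layover in Caracas → 1:00 PM UTC.
Add 6 hours 9 minutes leg 2 → 7:09 PM UTC.
Add 5 hours and 40 minutes layover in Saltmere → 12:49 AM UTC (Nov 16).
Add 12 hours 40 minutes leg 3 → 1:29 PM UTC.
Beijing is UTC+8:00, so local arrival = 1:29 PM + 8:00 = 9:29 PM on Nov 16.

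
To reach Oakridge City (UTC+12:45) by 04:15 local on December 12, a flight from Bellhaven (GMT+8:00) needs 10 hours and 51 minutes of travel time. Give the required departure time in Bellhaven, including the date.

12:39 on Dec 11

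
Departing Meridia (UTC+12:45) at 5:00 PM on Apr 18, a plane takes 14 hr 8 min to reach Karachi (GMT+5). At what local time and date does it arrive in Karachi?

11:23 PM on April 18

Convert departure to UTC: 5:00 PM − 12:45 = 4:15 AM UTC on Apr 18.
Add 14 hours 8 minutes travel time → 6:23 PM UTC.
Karachi is UTC+5:00, so local arrival = 6:23 PM + 5:00 = 11:23 PM on Apr 18.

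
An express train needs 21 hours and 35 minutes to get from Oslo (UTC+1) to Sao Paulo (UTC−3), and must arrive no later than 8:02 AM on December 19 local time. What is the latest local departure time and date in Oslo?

2:27 PM on December 18

Target arrival in UTC: 8:02 AM + 3:00 = 11:02 AM on Dec 19.
Subtract 21 hours and 35 minutes → departure 1:27 PM UTC on Dec 18.
Oslo is UTC+1:00: 1:27 PM + 1:00 = 2:27 PM on Dec 18.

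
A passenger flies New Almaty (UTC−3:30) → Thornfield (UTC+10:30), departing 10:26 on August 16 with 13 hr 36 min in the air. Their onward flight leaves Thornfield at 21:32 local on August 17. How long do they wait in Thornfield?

Convert departure to UTC: 10:26 + 3:30 = 13:56 UTC on Aug 16.
Add 13 hours 36 minutes flight time → 03:32 UTC (Aug 17).
Thornfield is UTC+10:30, so local arrival = 03:32 + 10:30 = 14:02 on Aug 17.
Layover = 21:32 − 14:02 = 7 hours 30 minutes.

7 hours 30 minutes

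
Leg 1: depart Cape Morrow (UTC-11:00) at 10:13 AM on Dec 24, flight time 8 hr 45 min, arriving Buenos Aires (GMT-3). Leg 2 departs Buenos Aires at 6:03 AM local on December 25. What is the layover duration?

Convert departure to UTC: 10:13 AM + 11:00 = 9:13 PM UTC on Dec 24.
Add 8 hours 45 minutes flight time → 5:58 AM UTC (Dec 25).
Buenos Aires is UTC−3:00, so local arrival = 5:58 AM − 3:00 = 2:58 AM on Dec 25.
Layover = 6:03 AM − 2:58 AM = 3 hours 5 minutes.

3 hours 5 minutes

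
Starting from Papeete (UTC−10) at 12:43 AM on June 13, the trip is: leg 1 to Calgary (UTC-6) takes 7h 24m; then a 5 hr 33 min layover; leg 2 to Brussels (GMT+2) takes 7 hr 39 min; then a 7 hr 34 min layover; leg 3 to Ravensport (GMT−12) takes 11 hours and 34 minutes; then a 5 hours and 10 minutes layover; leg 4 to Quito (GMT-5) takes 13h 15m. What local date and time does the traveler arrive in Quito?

Convert departure to UTC: 12:43 AM + 10:00 = 10:43 AM UTC on Jun 13.
Add 7 hours 24 minutes leg 1 → 6:07 PM UTC.
Add 5 hours 33 minutes layover in Calgary → 11:40 PM UTC.
Add 7 hours 39 minutes leg 2 → 7:19 AM UTC (Jun 14).
Add 7 hours 34 minutes layover in Brussels → 2:53 PM UTC.
Add 11 hours 34 minutes leg 3 → 2:27 AM UTC (Jun 15).
Add 5 hours and 10 minutes layover in Ravensport → 7:37 AM UTC.
Add 13 hours and 15 minutes leg 4 → 8:52 PM UTC.
Quito is UTC−5:00, so local arrival = 8:52 PM − 5:00 = 3:52 PM on Jun 15.

3:52 PM on June 15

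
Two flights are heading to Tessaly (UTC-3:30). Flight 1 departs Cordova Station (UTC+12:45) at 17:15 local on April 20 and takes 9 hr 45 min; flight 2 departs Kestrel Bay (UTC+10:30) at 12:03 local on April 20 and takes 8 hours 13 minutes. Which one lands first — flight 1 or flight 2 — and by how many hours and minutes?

the second, by 4 hours 29 minutes

Flight 1 in UTC: 17:15 − 12:45 = 04:30 on Apr 20.
+9 hours and 45 minutes → arrive 14:15 UTC on Apr 20.
Flight 2 in UTC: 12:03 − 10:30 = 01:33 on Apr 20.
+8 hours and 13 minutes → arrive 09:46 UTC on Apr 20.
Flight 2 lands earlier by 4 hours 29 minutes.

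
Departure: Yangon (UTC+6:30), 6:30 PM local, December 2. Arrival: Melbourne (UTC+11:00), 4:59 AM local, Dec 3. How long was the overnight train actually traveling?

Departure in UTC: 6:30 PM − 6:30 = 12:00 PM on Dec 2.
Arrival in UTC: 4:59 AM − 11:00 = 5:59 PM on Dec 2.
Elapsed = 5:59 PM − 12:00 PM = 5 hours 59 minutes.

5 hours 59 minutes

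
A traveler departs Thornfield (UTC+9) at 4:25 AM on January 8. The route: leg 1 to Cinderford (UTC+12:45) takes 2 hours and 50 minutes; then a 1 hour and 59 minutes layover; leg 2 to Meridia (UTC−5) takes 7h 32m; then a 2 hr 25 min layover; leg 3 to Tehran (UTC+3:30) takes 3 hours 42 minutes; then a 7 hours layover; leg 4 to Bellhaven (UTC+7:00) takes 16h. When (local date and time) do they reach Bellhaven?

7:53 PM on January 9

Convert departure to UTC: 4:25 AM − 9:00 = 7:25 PM UTC on Jan 7.
Add 2 hours and 50 minutes leg 1 → 10:15 PM UTC.
Add 1 hour 59 minutes layover in Cinderford → 12:14 AM UTC (Jan 8).
Add 7 hours 32 minutes leg 2 → 7:46 AM UTC.
Add 2 hours and 25 minutes layover in Meridia → 10:11 AM UTC.
Add 3 hours and 42 minutes leg 3 → 1:53 PM UTC.
Add 7 hours layover in Tehran → 8:53 PM UTC.
Add 16 hours leg 4 → 12:53 PM UTC (Jan 9).
Bellhaven is UTC+7:00, so local arrival = 12:53 PM + 7:00 = 7:53 PM on Jan 9.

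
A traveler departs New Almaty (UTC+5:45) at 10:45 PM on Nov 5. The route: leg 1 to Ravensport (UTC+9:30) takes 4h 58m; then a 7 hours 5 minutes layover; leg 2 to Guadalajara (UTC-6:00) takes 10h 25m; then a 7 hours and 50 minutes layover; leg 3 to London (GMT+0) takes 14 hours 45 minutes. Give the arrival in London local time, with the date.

2:03 PM on November 7

Convert departure to UTC: 10:45 PM − 5:45 = 5:00 PM UTC on Nov 5.
Add 4 hours 58 minutes leg 1 → 9:58 PM UTC.
Add 7 hours and 5 minutes layover in Ravensport → 5:03 AM UTC (Nov 6).
Add 10 hours and 25 minutes leg 2 → 3:28 PM UTC.
Add 7 hours 50 minutes layover in Guadalajara → 11:18 PM UTC.
Add 14 hours and 45 minutes leg 3 → 2:03 PM UTC (Nov 7).
London is UTC+0, so local arrival is the same: 2:03 PM on Nov 7.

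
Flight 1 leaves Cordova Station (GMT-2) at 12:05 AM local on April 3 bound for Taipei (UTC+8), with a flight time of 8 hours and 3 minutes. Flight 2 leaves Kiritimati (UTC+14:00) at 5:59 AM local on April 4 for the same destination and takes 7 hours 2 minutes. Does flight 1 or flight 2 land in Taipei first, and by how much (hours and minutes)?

Flight 1 in UTC: 12:05 AM + 2:00 = 2:05 AM on Apr 3.
+8 hours 3 minutes → arrive 10:08 AM UTC on Apr 3.
Flight 2 in UTC: 5:59 AM − 14:00 = 3:59 PM on Apr 3.
+7 hours and 2 minutes → arrive 11:01 PM UTC on Apr 3.
Flight 1 lands earlier by 12 hours 53 minutes.

the first, by 12 hours 53 minutes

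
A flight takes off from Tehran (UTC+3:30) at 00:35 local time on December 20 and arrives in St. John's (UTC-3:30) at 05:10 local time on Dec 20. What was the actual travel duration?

11 hours 35 minutes

Departure in UTC: 00:35 − 3:30 = 21:05 on Dec 19.
Arrival in UTC: 05:10 + 3:30 = 08:40 on Dec 20.
Elapsed = 08:40 − 21:05 (+1 day) = 11 hours 35 minutes.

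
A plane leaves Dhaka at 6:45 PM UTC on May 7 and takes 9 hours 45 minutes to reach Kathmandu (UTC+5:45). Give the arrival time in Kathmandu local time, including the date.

Departure is given in UTC: 6:45 PM on May 7.
Add 9 hours and 45 minutes → 4:30 AM UTC (May 8).
Kathmandu is UTC+5:45: 4:30 AM + 5:45 = 10:15 AM on May 8.

10:15 AM on May 8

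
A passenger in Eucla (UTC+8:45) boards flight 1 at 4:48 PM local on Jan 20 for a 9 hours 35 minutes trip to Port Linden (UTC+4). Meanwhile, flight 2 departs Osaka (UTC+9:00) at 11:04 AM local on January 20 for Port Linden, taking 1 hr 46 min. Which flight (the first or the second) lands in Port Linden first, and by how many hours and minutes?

Flight 1 in UTC: 4:48 PM − 8:45 = 8:03 AM on Jan 20.
+9 hours 35 minutes → arrive 5:38 PM UTC on Jan 20.
Flight 2 in UTC: 11:04 AM − 9:00 = 2:04 AM on Jan 20.
+1 hour 46 minutes → arrive 3:50 AM UTC on Jan 20.
Flight 2 lands earlier by 13 hours 48 minutes.

the second, by 13 hours 48 minutes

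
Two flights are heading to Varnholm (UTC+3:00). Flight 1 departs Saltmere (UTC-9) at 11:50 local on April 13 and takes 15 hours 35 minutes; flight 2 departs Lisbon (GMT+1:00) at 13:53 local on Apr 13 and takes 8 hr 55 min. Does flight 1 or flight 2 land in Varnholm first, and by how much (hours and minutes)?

Flight 1 in UTC: 11:50 + 9:00 = 20:50 on Apr 13.
+15 hours 35 minutes → arrive 12:25 UTC on Apr 14.
Flight 2 in UTC: 13:53 − 1:00 = 12:53 on Apr 13.
+8 hours and 55 minutes → arrive 21:48 UTC on Apr 13.
Flight 2 lands earlier by 14 hours 37 minutes.

the second, by 14 hours 37 minutes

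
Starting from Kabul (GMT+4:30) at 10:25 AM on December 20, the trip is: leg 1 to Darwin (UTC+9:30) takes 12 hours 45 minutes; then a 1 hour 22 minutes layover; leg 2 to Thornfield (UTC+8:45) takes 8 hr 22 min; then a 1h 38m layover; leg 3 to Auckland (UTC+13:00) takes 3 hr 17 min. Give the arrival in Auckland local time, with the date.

10:19 PM on Dec 21

Convert departure to UTC: 10:25 AM − 4:30 = 5:55 AM UTC on Dec 20.
Add 12 hours and 45 minutes leg 1 → 6:40 PM UTC.
Add 1 hour and 22 minutes layover in Darwin → 8:02 PM UTC.
Add 8 hours and 22 minutes leg 2 → 4:24 AM UTC (Dec 21).
Add 1 hour 38 minutes layover in Thornfield → 6:02 AM UTC.
Add 3 hours 17 minutes leg 3 → 9:19 AM UTC.
Auckland is UTC+13:00, so local arrival = 9:19 AM + 13:00 = 10:19 PM on Dec 21.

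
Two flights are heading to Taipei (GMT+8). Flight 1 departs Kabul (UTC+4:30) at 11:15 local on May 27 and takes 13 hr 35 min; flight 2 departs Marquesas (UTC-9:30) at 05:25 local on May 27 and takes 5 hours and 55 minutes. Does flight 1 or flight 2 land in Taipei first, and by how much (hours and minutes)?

the first, by 30 minutes

Flight 1 in UTC: 11:15 − 4:30 = 06:45 on May 27.
+13 hours 35 minutes → arrive 20:20 UTC on May 27.
Flight 2 in UTC: 05:25 + 9:30 = 14:55 on May 27.
+5 hours and 55 minutes → arrive 20:50 UTC on May 27.
Flight 1 lands earlier by 30 minutes.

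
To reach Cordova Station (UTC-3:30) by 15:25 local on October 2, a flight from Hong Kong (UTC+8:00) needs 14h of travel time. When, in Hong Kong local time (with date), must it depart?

12:55 on Oct 2

Target arrival in UTC: 15:25 + 3:30 = 18:55 on Oct 2.
Subtract 14 hours → departure 04:55 UTC on Oct 2.
Hong Kong is UTC+8:00: 04:55 + 8:00 = 12:55 on Oct 2.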